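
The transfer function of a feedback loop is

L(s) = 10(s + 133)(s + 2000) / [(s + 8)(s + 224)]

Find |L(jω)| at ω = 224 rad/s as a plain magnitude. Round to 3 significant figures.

At s = jω = j224:
zero (s+133): 133 + j224 → |·| = √(133²+224²) = √67865 ≈ 260.51, ∠ = arctan(224/133) ≈ 59.30°
zero (s+2000): 2000 + j224 → |·| = √(2000²+224²) = √4050176 ≈ 2012.5, ∠ = arctan(224/2000) ≈ 6.39°
pole (s+8): 8 + j224 → |·| = √(8²+224²) = √50240 ≈ 224.14, ∠ = arctan(224/8) ≈ 87.95°
pole (s+224): 224 + j224 → |·| = √(224²+224²) = √100352 ≈ 316.78, ∠ = arctan(224/224) ≈ 45.00°
|L| = 10 · 5.2428e+05 / 71003 ≈ 73.839

73.8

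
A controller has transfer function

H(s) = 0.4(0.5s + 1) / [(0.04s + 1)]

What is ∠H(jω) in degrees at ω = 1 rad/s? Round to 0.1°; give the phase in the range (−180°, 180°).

At ω = 1 rad/s:
zero (1 + j1·0.5) = 1 + j0.5 → |·| ≈ 1.118, ∠ ≈ 26.57°
pole (1 + j1·0.04) = 1 + j0.04 → |·| ≈ 1.0008, ∠ ≈ 2.29°
∠H = (26.57°) − (2.29°) = 24.28°

24.3°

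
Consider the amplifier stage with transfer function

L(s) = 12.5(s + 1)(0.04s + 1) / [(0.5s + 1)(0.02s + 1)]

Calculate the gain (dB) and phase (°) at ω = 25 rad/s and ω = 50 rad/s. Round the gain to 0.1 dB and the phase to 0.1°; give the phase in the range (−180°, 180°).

ω = 25: 30.0 dB, 20.7°; ω = 50: 31.9 dB, 19.6°

At ω = 25 rad/s:
zero (1 + j25·1) = 1 + j25 → |·| ≈ 25.02, ∠ ≈ 87.71°
zero (1 + j25·0.04) = 1 + j1 → |·| ≈ 1.4142, ∠ ≈ 45.00°
pole (1 + j25·0.5) = 1 + j12.5 → |·| ≈ 12.54, ∠ ≈ 85.43°
pole (1 + j25·0.02) = 1 + j0.5 → |·| ≈ 1.118, ∠ ≈ 26.57°
|L| = 12.5 · 25.02 · 1.4142 / (12.54 · 1.118) ≈ 31.548
Gain = 20 log₁₀(31.548) ≈ 29.98 dB
∠L = (87.71° + 45.00°) − (85.43° + 26.57°) = 20.71°

At ω = 50 rad/s:
zero (1 + j50·1) = 1 + j50 → |·| ≈ 50.01, ∠ ≈ 88.85°
zero (1 + j50·0.04) = 1 + j2 → |·| ≈ 2.2361, ∠ ≈ 63.43°
pole (1 + j50·0.5) = 1 + j25 → |·| ≈ 25.02, ∠ ≈ 87.71°
pole (1 + j50·0.02) = 1 + j1 → |·| ≈ 1.4142, ∠ ≈ 45.00°
|L| = 12.5 · 50.01 · 2.2361 / (25.02 · 1.4142) ≈ 39.506
Gain = 20 log₁₀(39.506) ≈ 31.93 dB
∠L = (88.85° + 63.43°) − (87.71° + 45.00°) = 19.57°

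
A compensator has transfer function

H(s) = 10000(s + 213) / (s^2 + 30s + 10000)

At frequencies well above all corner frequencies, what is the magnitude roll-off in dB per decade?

Each pole contributes −20 dB/decade at high frequency; each zero contributes +20 dB/decade.
Net: 1 zero(s) − 2 pole(s) → -20 dB/decade.

-20 dB/decade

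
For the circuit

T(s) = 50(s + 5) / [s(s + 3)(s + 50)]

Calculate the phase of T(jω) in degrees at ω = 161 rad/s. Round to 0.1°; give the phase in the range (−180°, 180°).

At s = jω = j161:
zero (s+5): 5 + j161 → |·| = √(5²+161²) = √25946 ≈ 161.08, ∠ = arctan(161/5) ≈ 88.22°
pole (s+3): 3 + j161 → |·| = √(3²+161²) = √25930 ≈ 161.03, ∠ = arctan(161/3) ≈ 88.93°
pole (s+50): 50 + j161 → |·| = √(50²+161²) = √28421 ≈ 168.59, ∠ = arctan(161/50) ≈ 72.75°
pole at origin: |s| = 161, ∠ = 90.00° (in denominator)
∠T = 88.22° − 251.68° = -163.46°

-163.5°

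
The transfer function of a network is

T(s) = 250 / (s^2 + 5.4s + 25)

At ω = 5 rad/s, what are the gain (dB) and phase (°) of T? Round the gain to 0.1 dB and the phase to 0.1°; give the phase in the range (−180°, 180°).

19.3 dB, -90.0°

At s = jω = j5:
quadratic: (j5)² + 5.4·j5 + 25 = 0 + j27 → |·| ≈ 27, ∠ ≈ 90.00°
|T| = 250 / 27 ≈ 9.2593
Gain = 20 log₁₀(9.2593) ≈ 19.33 dB
∠T = 0.00° − 90.00° = -90.00°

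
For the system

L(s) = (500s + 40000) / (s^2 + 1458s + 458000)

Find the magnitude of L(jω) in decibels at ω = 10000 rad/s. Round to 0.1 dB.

Substitute s = j10000:
Numerator: 500(j10000) + 40000 = 40000 + j5000000
Denominator: (j10000)^2 + 1458(j10000) + 458000 = -99542000 + j14580000
|N| = √(40000² + 5000000²) ≈ 5.0002e+06, ∠N ≈ 89.54°
|D| = √(99542000² + 14580000²) ≈ 1.006e+08, ∠D ≈ 171.67°
|L| = 5.0002e+06 / 1.006e+08 ≈ 0.049704
Gain = 20 log₁₀(0.049704) ≈ -26.07 dB

-26.1 dB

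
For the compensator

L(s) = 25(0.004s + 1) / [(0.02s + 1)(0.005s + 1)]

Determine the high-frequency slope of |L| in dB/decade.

-20 dB/decade

Each pole contributes −20 dB/decade at high frequency; each zero contributes +20 dB/decade.
Net: 1 zero(s) − 2 pole(s) → -20 dB/decade.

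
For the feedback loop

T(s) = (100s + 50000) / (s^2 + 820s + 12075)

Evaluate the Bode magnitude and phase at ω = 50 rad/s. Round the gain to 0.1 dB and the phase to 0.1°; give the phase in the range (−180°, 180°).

1.5 dB, -71.1°

Substitute s = j50:
Numerator: 100(j50) + 50000 = 50000 + j5000
Denominator: (j50)^2 + 820(j50) + 12075 = 9575 + j41000
|N| = √(50000² + 5000²) ≈ 50249, ∠N ≈ 5.71°
|D| = √(9575² + 41000²) ≈ 42103, ∠D ≈ 76.85°
|T| = 50249 / 42103 ≈ 1.1935
Gain = 20 log₁₀(1.1935) ≈ 1.54 dB
∠T = 5.71° − 76.85° = -71.14°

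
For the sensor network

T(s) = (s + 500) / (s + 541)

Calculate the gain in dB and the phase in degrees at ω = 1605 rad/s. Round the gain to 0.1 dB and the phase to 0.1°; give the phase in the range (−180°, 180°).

At s = jω = j1605:
zero (s+500): 500 + j1605 → |·| = √(500²+1605²) = √2826025 ≈ 1681.1, ∠ = arctan(1605/500) ≈ 72.70°
pole (s+541): 541 + j1605 → |·| = √(541²+1605²) = √2868706 ≈ 1693.7, ∠ = arctan(1605/541) ≈ 71.37°
|T| = 1 · 1681.1 / 1693.7 ≈ 0.99256
Gain = 20 log₁₀(0.99256) ≈ -0.06 dB
∠T = 72.70° − 71.37° = 1.33°

-0.1 dB, 1.3°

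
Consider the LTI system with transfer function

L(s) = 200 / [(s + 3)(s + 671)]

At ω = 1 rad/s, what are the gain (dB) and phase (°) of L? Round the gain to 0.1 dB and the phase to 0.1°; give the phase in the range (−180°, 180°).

At s = jω = j1:
pole (s+3): 3 + j1 → |·| = √(3²+1²) = √10 ≈ 3.1623, ∠ = arctan(1/3) ≈ 18.43°
pole (s+671): 671 + j1 → |·| = √(671²+1²) = √450242 ≈ 671, ∠ = arctan(1/671) ≈ 0.09°
|L| = 200 / 2121.9 ≈ 0.094255
Gain = 20 log₁₀(0.094255) ≈ -20.51 dB
∠L = 0.00° − 18.52° = -18.52°

-20.5 dB, -18.5°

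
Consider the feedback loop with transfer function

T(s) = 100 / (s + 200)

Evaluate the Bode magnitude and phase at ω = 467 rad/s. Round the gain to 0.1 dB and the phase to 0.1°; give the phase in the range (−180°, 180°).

-14.1 dB, -66.8°

At s = jω = j467:
pole (s+200): 200 + j467 → |·| = √(200²+467²) = √258089 ≈ 508.02, ∠ = arctan(467/200) ≈ 66.82°
|T| = 100 / 508.02 ≈ 0.19684
Gain = 20 log₁₀(0.19684) ≈ -14.12 dB
∠T = 0.00° − 66.82° = -66.82°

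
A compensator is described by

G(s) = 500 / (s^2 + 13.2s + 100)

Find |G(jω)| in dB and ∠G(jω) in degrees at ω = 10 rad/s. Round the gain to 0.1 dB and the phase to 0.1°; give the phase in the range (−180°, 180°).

At s = jω = j10:
quadratic: (j10)² + 13.2·j10 + 100 = 0 + j132 → |·| ≈ 132, ∠ ≈ 90.00°
|G| = 500 / 132 ≈ 3.7879
Gain = 20 log₁₀(3.7879) ≈ 11.57 dB
∠G = 0.00° − 90.00° = -90.00°

11.6 dB, -90.0°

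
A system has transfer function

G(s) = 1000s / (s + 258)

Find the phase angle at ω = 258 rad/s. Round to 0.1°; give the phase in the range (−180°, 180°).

At s = jω = j258:
zero at origin: s = j258 → |·| = 258, ∠ = 90.00°
pole (s+258): 258 + j258 → |·| = √(258²+258²) = √133128 ≈ 364.87, ∠ = arctan(258/258) ≈ 45.00°
∠G = 90.00° − 45.00° = 45.00°

45.0°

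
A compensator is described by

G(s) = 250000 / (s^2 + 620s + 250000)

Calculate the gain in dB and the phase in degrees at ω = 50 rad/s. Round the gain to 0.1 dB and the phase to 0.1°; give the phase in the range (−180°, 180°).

At s = jω = j50:
quadratic: (j50)² + 620·j50 + 250000 = 247500 + j31000 → |·| ≈ 2.4943e+05, ∠ ≈ 7.14°
|G| = 250000 / 2.4943e+05 ≈ 1.0023
Gain = 20 log₁₀(1.0023) ≈ 0.02 dB
∠G = 0.00° − 7.14° = -7.14°

0.0 dB, -7.1°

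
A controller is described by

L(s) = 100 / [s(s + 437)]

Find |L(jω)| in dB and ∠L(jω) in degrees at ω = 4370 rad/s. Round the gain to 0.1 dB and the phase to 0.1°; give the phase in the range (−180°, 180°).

-105.7 dB, -174.3°

At s = jω = j4370:
pole (s+437): 437 + j4370 → |·| = √(437²+4370²) = √19287869 ≈ 4391.8, ∠ = arctan(4370/437) ≈ 84.29°
pole at origin: |s| = 4370, ∠ = 90.00° (in denominator)
|L| = 100 / 1.9192e+07 ≈ 5.2105e-06
Gain = 20 log₁₀(5.2105e-06) ≈ -105.66 dB
∠L = 0.00° − 174.29° = -174.29°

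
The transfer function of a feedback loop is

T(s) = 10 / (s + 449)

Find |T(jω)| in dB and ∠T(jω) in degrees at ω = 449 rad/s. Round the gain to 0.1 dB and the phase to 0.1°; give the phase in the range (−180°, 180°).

Substitute s = j449:
Numerator: 10 = 10 + j0
Denominator: (j449) + 449 = 449 + j449
|N| = √(10² + 0²) ≈ 10, ∠N ≈ 0.00°
|D| = √(449² + 449²) ≈ 634.98, ∠D ≈ 45.00°
|T| = 10 / 634.98 ≈ 0.015749
Gain = 20 log₁₀(0.015749) ≈ -36.05 dB
∠T = 0.00° − 45.00° = -45.00°

-36.1 dB, -45.0°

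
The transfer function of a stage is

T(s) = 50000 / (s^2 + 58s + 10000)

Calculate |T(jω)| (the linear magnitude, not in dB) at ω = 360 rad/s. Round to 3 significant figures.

0.412

At s = jω = j360:
quadratic: (j360)² + 58·j360 + 10000 = -119600 + j20880 → |·| ≈ 1.2141e+05, ∠ ≈ 170.10°
|T| = 50000 / 1.2141e+05 ≈ 0.41183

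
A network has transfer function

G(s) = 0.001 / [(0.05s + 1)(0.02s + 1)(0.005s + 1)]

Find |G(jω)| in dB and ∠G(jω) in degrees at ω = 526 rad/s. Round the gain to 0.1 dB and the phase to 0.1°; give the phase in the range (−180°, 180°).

At ω = 526 rad/s:
pole (1 + j526·0.05) = 1 + j26.3 → |·| ≈ 26.319, ∠ ≈ 87.82°
pole (1 + j526·0.02) = 1 + j10.52 → |·| ≈ 10.567, ∠ ≈ 84.57°
pole (1 + j526·0.005) = 1 + j2.63 → |·| ≈ 2.8137, ∠ ≈ 69.18°
|G| = 0.001 · 1 / (26.319 · 10.567 · 2.8137) ≈ 1.2779e-06
Gain = 20 log₁₀(1.2779e-06) ≈ -117.87 dB
∠G = (0°) − (87.82° + 84.57° + 69.18°) = -241.57° ≡ 118.43° (principal value)

-117.9 dB, 118.4°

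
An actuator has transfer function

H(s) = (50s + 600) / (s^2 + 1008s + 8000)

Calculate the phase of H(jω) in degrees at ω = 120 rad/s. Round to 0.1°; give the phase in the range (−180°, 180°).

Substitute s = j120:
Numerator: 50(j120) + 600 = 600 + j6000
Denominator: (j120)^2 + 1008(j120) + 8000 = -6400 + j120960
|N| = √(600² + 6000²) ≈ 6029.9, ∠N ≈ 84.29°
|D| = √(6400² + 120960²) ≈ 1.2113e+05, ∠D ≈ 93.03°
∠H = 84.29° − 93.03° = -8.74°

-8.7°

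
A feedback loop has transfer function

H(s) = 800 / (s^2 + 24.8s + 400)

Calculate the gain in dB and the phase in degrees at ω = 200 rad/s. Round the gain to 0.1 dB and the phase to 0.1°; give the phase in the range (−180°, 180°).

At s = jω = j200:
quadratic: (j200)² + 24.8·j200 + 400 = -39600 + j4960 → |·| ≈ 39909, ∠ ≈ 172.86°
|H| = 800 / 39909 ≈ 0.020046
Gain = 20 log₁₀(0.020046) ≈ -33.96 dB
∠H = 0.00° − 172.86° = -172.86°

-34.0 dB, -172.9°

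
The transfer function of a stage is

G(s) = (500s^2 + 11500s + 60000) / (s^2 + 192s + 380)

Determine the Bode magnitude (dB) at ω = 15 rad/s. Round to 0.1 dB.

35.9 dB

Substitute s = j15:
Numerator: 500(j15)^2 + 11500(j15) + 60000 = -52500 + j172500
Denominator: (j15)^2 + 192(j15) + 380 = 155 + j2880
|N| = √(52500² + 172500²) ≈ 1.8031e+05, ∠N ≈ 106.93°
|D| = √(155² + 2880²) ≈ 2884.2, ∠D ≈ 86.92°
|G| = 1.8031e+05 / 2884.2 ≈ 62.516
Gain = 20 log₁₀(62.516) ≈ 35.92 dB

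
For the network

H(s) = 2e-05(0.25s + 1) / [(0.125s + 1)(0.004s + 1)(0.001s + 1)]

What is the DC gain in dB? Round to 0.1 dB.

-94.0 dB

H(0) = 2e-05 · 1 / 1 = 2e-05
20 log₁₀(2e-05) ≈ -93.98 dB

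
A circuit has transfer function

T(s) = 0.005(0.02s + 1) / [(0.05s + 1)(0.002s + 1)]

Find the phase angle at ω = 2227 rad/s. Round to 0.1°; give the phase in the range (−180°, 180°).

-78.1°

At ω = 2227 rad/s:
zero (1 + j2227·0.02) = 1 + j44.54 → |·| ≈ 44.551, ∠ ≈ 88.71°
pole (1 + j2227·0.05) = 1 + j111.35 → |·| ≈ 111.35, ∠ ≈ 89.49°
pole (1 + j2227·0.002) = 1 + j4.454 → |·| ≈ 4.5649, ∠ ≈ 77.35°
∠T = (88.71°) − (89.49° + 77.35°) = -78.13°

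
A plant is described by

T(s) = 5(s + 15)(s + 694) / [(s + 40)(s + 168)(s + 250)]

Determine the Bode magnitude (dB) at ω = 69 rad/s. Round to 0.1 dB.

-23.7 dB

At s = jω = j69:
zero (s+15): 15 + j69 → |·| = √(15²+69²) = √4986 ≈ 70.612, ∠ = arctan(69/15) ≈ 77.74°
zero (s+694): 694 + j69 → |·| = √(694²+69²) = √486397 ≈ 697.42, ∠ = arctan(69/694) ≈ 5.68°
pole (s+40): 40 + j69 → |·| = √(40²+69²) = √6361 ≈ 79.756, ∠ = arctan(69/40) ≈ 59.90°
pole (s+168): 168 + j69 → |·| = √(168²+69²) = √32985 ≈ 181.62, ∠ = arctan(69/168) ≈ 22.33°
pole (s+250): 250 + j69 → |·| = √(250²+69²) = √67261 ≈ 259.35, ∠ = arctan(69/250) ≈ 15.43°
|T| = 5 · 49246 / 3.7568e+06 ≈ 0.065542
Gain = 20 log₁₀(0.065542) ≈ -23.67 dB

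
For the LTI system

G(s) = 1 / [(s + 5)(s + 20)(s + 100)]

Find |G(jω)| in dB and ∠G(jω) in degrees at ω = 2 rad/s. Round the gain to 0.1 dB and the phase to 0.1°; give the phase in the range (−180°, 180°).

-80.7 dB, -28.7°

At s = jω = j2:
pole (s+5): 5 + j2 → |·| = √(5²+2²) = √29 ≈ 5.3852, ∠ = arctan(2/5) ≈ 21.80°
pole (s+20): 20 + j2 → |·| = √(20²+2²) = √404 ≈ 20.1, ∠ = arctan(2/20) ≈ 5.71°
pole (s+100): 100 + j2 → |·| = √(100²+2²) = √10004 ≈ 100.02, ∠ = arctan(2/100) ≈ 1.15°
|G| = 1 / 10826 ≈ 9.237e-05
Gain = 20 log₁₀(9.237e-05) ≈ -80.69 dB
∠G = 0.00° − 28.66° = -28.66°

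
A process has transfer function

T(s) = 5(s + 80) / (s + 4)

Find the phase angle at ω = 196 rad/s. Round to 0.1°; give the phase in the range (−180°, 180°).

At s = jω = j196:
zero (s+80): 80 + j196 → |·| = √(80²+196²) = √44816 ≈ 211.7, ∠ = arctan(196/80) ≈ 67.80°
pole (s+4): 4 + j196 → |·| = √(4²+196²) = √38432 ≈ 196.04, ∠ = arctan(196/4) ≈ 88.83°
∠T = 67.80° − 88.83° = -21.03°

-21.0°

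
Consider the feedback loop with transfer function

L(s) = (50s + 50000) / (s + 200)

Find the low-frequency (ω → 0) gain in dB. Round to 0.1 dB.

48.0 dB

L(0) = 50000 / 200 = 250
20 log₁₀(250) ≈ 47.96 dB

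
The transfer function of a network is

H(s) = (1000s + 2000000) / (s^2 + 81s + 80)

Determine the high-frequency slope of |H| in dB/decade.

Each pole contributes −20 dB/decade at high frequency; each zero contributes +20 dB/decade.
Net: 1 zero(s) − 2 pole(s) → -20 dB/decade.

-20 dB/decade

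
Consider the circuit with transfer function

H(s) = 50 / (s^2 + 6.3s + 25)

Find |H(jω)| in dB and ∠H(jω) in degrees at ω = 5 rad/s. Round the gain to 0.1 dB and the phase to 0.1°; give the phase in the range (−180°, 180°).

4.0 dB, -90.0°

At s = jω = j5:
quadratic: (j5)² + 6.3·j5 + 25 = 0 + j31.5 → |·| ≈ 31.5, ∠ ≈ 90.00°
|H| = 50 / 31.5 ≈ 1.5873
Gain = 20 log₁₀(1.5873) ≈ 4.01 dB
∠H = 0.00° − 90.00° = -90.00°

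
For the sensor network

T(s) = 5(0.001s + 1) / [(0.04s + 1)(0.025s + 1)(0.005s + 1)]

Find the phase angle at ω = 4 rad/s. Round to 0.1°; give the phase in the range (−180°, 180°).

At ω = 4 rad/s:
zero (1 + j4·0.001) = 1 + j0.004 → |·| ≈ 1, ∠ ≈ 0.23°
pole (1 + j4·0.04) = 1 + j0.16 → |·| ≈ 1.0127, ∠ ≈ 9.09°
pole (1 + j4·0.025) = 1 + j0.1 → |·| ≈ 1.005, ∠ ≈ 5.71°
pole (1 + j4·0.005) = 1 + j0.02 → |·| ≈ 1.0002, ∠ ≈ 1.15°
∠T = (0.23°) − (9.09° + 5.71° + 1.15°) = -15.72°

-15.7°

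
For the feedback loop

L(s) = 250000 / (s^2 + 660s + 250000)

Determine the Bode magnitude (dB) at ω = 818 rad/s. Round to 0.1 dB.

-8.7 dB

At s = jω = j818:
quadratic: (j818)² + 660·j818 + 250000 = -419124 + j539880 → |·| ≈ 6.8347e+05, ∠ ≈ 127.82°
|L| = 250000 / 6.8347e+05 ≈ 0.36578
Gain = 20 log₁₀(0.36578) ≈ -8.74 dB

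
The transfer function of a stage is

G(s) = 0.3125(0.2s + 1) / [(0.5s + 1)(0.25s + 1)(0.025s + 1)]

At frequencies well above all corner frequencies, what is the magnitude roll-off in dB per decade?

-40 dB/decade

Each pole contributes −20 dB/decade at high frequency; each zero contributes +20 dB/decade.
Net: 1 zero(s) − 3 pole(s) → -40 dB/decade.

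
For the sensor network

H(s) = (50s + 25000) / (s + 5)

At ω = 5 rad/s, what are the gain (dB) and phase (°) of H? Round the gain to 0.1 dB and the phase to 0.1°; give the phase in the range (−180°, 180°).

71.0 dB, -44.4°

Substitute s = j5:
Numerator: 50(j5) + 25000 = 25000 + j250
Denominator: (j5) + 5 = 5 + j5
|N| = √(25000² + 250²) ≈ 25001, ∠N ≈ 0.57°
|D| = √(5² + 5²) ≈ 7.0711, ∠D ≈ 45.00°
|H| = 25001 / 7.0711 ≈ 3535.7
Gain = 20 log₁₀(3535.7) ≈ 70.97 dB
∠H = 0.57° − 45.00° = -44.43°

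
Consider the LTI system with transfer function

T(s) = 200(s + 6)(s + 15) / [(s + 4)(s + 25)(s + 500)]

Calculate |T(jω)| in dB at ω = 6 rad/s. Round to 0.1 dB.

At s = jω = j6:
zero (s+6): 6 + j6 → |·| = √(6²+6²) = √72 ≈ 8.4853, ∠ = arctan(6/6) ≈ 45.00°
zero (s+15): 15 + j6 → |·| = √(15²+6²) = √261 ≈ 16.155, ∠ = arctan(6/15) ≈ 21.80°
pole (s+4): 4 + j6 → |·| = √(4²+6²) = √52 ≈ 7.2111, ∠ = arctan(6/4) ≈ 56.31°
pole (s+25): 25 + j6 → |·| = √(25²+6²) = √661 ≈ 25.71, ∠ = arctan(6/25) ≈ 13.50°
pole (s+500): 500 + j6 → |·| = √(500²+6²) = √250036 ≈ 500.04, ∠ = arctan(6/500) ≈ 0.69°
|T| = 200 · 137.08 / 92706 ≈ 0.29573
Gain = 20 log₁₀(0.29573) ≈ -10.58 dB

-10.6 dB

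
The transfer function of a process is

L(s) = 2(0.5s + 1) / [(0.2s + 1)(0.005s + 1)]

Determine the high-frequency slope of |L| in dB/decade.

Each pole contributes −20 dB/decade at high frequency; each zero contributes +20 dB/decade.
Net: 1 zero(s) − 2 pole(s) → -20 dB/decade.

-20 dB/decade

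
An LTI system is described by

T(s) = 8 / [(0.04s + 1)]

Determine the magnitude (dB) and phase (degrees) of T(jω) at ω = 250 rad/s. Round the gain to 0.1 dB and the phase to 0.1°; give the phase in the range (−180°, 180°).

-2.0 dB, -84.3°

At ω = 250 rad/s:
pole (1 + j250·0.04) = 1 + j10 → |·| ≈ 10.05, ∠ ≈ 84.29°
|T| = 8 · 1 / (10.05) ≈ 0.79602
Gain = 20 log₁₀(0.79602) ≈ -1.98 dB
∠T = (0°) − (84.29°) = -84.29°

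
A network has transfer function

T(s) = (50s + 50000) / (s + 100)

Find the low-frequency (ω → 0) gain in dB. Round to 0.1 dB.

54.0 dB

T(0) = 50000 / 100 = 500
20 log₁₀(500) ≈ 53.98 dB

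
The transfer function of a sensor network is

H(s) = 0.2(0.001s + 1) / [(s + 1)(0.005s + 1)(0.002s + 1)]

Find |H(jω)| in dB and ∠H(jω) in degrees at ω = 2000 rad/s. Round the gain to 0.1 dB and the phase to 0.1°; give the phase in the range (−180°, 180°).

At ω = 2000 rad/s:
zero (1 + j2000·0.001) = 1 + j2 → |·| ≈ 2.2361, ∠ ≈ 63.43°
pole (1 + j2000·1) = 1 + j2000 → |·| ≈ 2000, ∠ ≈ 89.97°
pole (1 + j2000·0.005) = 1 + j10 → |·| ≈ 10.05, ∠ ≈ 84.29°
pole (1 + j2000·0.002) = 1 + j4 → |·| ≈ 4.1231, ∠ ≈ 75.96°
|H| = 0.2 · 2.2361 / (2000 · 10.05 · 4.1231) ≈ 5.3964e-06
Gain = 20 log₁₀(5.3964e-06) ≈ -105.36 dB
∠H = (63.43°) − (89.97° + 84.29° + 75.96°) = -186.79° ≡ 173.21° (principal value)

-105.4 dB, 173.2°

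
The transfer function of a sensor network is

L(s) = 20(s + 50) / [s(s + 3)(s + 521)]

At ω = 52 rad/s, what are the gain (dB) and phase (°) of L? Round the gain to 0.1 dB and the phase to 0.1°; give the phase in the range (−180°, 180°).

-59.9 dB, -136.3°

At s = jω = j52:
zero (s+50): 50 + j52 → |·| = √(50²+52²) = √5204 ≈ 72.139, ∠ = arctan(52/50) ≈ 46.12°
pole (s+3): 3 + j52 → |·| = √(3²+52²) = √2713 ≈ 52.086, ∠ = arctan(52/3) ≈ 86.70°
pole (s+521): 521 + j52 → |·| = √(521²+52²) = √274145 ≈ 523.59, ∠ = arctan(52/521) ≈ 5.70°
pole at origin: |s| = 52, ∠ = 90.00° (in denominator)
|L| = 20 · 72.139 / 1.4181e+06 ≈ 0.0010174
Gain = 20 log₁₀(0.0010174) ≈ -59.85 dB
∠L = 46.12° − 182.40° = -136.28°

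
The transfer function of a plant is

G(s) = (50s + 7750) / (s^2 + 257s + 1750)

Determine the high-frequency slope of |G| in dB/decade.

-20 dB/decade

Each pole contributes −20 dB/decade at high frequency; each zero contributes +20 dB/decade.
Net: 1 zero(s) − 2 pole(s) → -20 dB/decade.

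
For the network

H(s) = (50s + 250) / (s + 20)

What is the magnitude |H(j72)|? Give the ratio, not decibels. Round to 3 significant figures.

Substitute s = j72:
Numerator: 50(j72) + 250 = 250 + j3600
Denominator: (j72) + 20 = 20 + j72
|N| = √(250² + 3600²) ≈ 3608.7, ∠N ≈ 86.03°
|D| = √(20² + 72²) ≈ 74.726, ∠D ≈ 74.48°
|H| = 3608.7 / 74.726 ≈ 48.292

48.3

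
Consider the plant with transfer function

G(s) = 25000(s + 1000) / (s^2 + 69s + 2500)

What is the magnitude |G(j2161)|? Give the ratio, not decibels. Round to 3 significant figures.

12.7

At s = jω = j2161:
zero (s+1000): 1000 + j2161 → |·| = √(1000²+2161²) = √5669921 ≈ 2381.2, ∠ = arctan(2161/1000) ≈ 65.17°
quadratic: (j2161)² + 69·j2161 + 2500 = -4667421 + j149109 → |·| ≈ 4.6698e+06, ∠ ≈ 178.17°
|G| = 25000 · 2381.2 / 4.6698e+06 ≈ 12.748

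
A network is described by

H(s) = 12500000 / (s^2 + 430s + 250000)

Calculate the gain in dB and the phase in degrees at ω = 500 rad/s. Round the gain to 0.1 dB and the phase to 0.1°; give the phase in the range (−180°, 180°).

35.3 dB, -90.0°

At s = jω = j500:
quadratic: (j500)² + 430·j500 + 250000 = 0 + j215000 → |·| ≈ 2.15e+05, ∠ ≈ 90.00°
|H| = 12500000 / 2.15e+05 ≈ 58.14
Gain = 20 log₁₀(58.14) ≈ 35.29 dB
∠H = 0.00° − 90.00° = -90.00°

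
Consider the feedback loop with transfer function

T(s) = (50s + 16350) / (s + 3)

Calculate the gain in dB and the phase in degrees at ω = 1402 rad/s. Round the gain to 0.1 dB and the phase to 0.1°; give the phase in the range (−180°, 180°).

34.2 dB, -13.0°

Substitute s = j1402:
Numerator: 50(j1402) + 16350 = 16350 + j70100
Denominator: (j1402) + 3 = 3 + j1402
|N| = √(16350² + 70100²) ≈ 71981, ∠N ≈ 76.87°
|D| = √(3² + 1402²) ≈ 1402, ∠D ≈ 89.88°
|T| = 71981 / 1402 ≈ 51.342
Gain = 20 log₁₀(51.342) ≈ 34.21 dB
∠T = 76.87° − 89.88° = -13.01°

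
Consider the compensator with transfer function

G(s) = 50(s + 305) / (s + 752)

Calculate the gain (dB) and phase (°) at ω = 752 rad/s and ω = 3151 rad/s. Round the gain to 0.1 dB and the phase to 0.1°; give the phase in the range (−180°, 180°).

ω = 752: 31.6 dB, 22.9°; ω = 3151: 33.8 dB, 7.9°

At s = jω = j752:
zero (s+305): 305 + j752 → |·| = √(305²+752²) = √658529 ≈ 811.5, ∠ = arctan(752/305) ≈ 67.92°
pole (s+752): 752 + j752 → |·| = √(752²+752²) = √1131008 ≈ 1063.5, ∠ = arctan(752/752) ≈ 45.00°
|G| = 50 · 811.5 / 1063.5 ≈ 38.152
Gain = 20 log₁₀(38.152) ≈ 31.63 dB
∠G = 67.92° − 45.00° = 22.92°

At s = jω = j3151:
zero (s+305): 305 + j3151 → |·| = √(305²+3151²) = √10021826 ≈ 3165.7, ∠ = arctan(3151/305) ≈ 84.47°
pole (s+752): 752 + j3151 → |·| = √(752²+3151²) = √10494305 ≈ 3239.5, ∠ = arctan(3151/752) ≈ 76.58°
|G| = 50 · 3165.7 / 3239.5 ≈ 48.861
Gain = 20 log₁₀(48.861) ≈ 33.78 dB
∠G = 84.47° − 76.58° = 7.89°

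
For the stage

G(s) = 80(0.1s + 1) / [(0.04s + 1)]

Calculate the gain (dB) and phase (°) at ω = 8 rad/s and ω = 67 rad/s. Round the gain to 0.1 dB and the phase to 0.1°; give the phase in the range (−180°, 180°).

At ω = 8 rad/s:
zero (1 + j8·0.1) = 1 + j0.8 → |·| ≈ 1.2806, ∠ ≈ 38.66°
pole (1 + j8·0.04) = 1 + j0.32 → |·| ≈ 1.05, ∠ ≈ 17.74°
|G| = 80 · 1.2806 / (1.05) ≈ 97.57
Gain = 20 log₁₀(97.57) ≈ 39.79 dB
∠G = (38.66°) − (17.74°) = 20.92°

At ω = 67 rad/s:
zero (1 + j67·0.1) = 1 + j6.7 → |·| ≈ 6.7742, ∠ ≈ 81.51°
pole (1 + j67·0.04) = 1 + j2.68 → |·| ≈ 2.8605, ∠ ≈ 69.54°
|G| = 80 · 6.7742 / (2.8605) ≈ 189.45
Gain = 20 log₁₀(189.45) ≈ 45.55 dB
∠G = (81.51°) − (69.54°) = 11.97°

ω = 8: 39.8 dB, 20.9°; ω = 67: 45.6 dB, 12.0°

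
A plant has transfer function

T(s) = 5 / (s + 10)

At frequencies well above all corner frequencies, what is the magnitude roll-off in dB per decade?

Each pole contributes −20 dB/decade at high frequency; each zero contributes +20 dB/decade.
Net: 0 zero(s) − 1 pole(s) → -20 dB/decade.

-20 dB/decade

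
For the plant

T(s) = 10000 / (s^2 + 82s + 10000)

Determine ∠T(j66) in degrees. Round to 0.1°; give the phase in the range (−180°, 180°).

-43.8°

At s = jω = j66:
quadratic: (j66)² + 82·j66 + 10000 = 5644 + j5412 → |·| ≈ 7819.5, ∠ ≈ 43.80°
∠T = 0.00° − 43.80° = -43.80°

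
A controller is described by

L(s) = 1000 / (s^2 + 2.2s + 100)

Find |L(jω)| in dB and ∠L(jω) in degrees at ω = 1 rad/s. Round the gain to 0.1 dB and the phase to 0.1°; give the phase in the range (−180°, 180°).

At s = jω = j1:
quadratic: (j1)² + 2.2·j1 + 100 = 99 + j2.2 → |·| ≈ 99.024, ∠ ≈ 1.27°
|L| = 1000 / 99.024 ≈ 10.099
Gain = 20 log₁₀(10.099) ≈ 20.09 dB
∠L = 0.00° − 1.27° = -1.27°

20.1 dB, -1.3°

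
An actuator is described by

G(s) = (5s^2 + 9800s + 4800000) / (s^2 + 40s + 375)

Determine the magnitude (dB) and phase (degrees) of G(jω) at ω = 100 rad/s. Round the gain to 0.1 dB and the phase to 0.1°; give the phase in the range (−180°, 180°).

Substitute s = j100:
Numerator: 5(j100)^2 + 9800(j100) + 4800000 = 4750000 + j980000
Denominator: (j100)^2 + 40(j100) + 375 = -9625 + j4000
|N| = √(4750000² + 980000²) ≈ 4.85e+06, ∠N ≈ 11.66°
|D| = √(9625² + 4000²) ≈ 10423, ∠D ≈ 157.43°
|G| = 4.85e+06 / 10423 ≈ 465.32
Gain = 20 log₁₀(465.32) ≈ 53.36 dB
∠G = 11.66° − 157.43° = -145.77°

53.4 dB, -145.8°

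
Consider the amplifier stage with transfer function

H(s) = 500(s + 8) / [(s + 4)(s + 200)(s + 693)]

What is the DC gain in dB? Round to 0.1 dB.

H(0) = 500·8 / (4·200·693) ≈ 0.007215
20 log₁₀(0.007215) ≈ -42.84 dB

-42.8 dB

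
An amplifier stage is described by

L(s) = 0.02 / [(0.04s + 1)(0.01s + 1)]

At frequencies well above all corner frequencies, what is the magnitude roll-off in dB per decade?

Each pole contributes −20 dB/decade at high frequency; each zero contributes +20 dB/decade.
Net: 0 zero(s) − 2 pole(s) → -40 dB/decade.

-40 dB/decade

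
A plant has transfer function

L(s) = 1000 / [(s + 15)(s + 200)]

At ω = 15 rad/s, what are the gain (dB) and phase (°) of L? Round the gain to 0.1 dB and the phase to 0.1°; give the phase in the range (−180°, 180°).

At s = jω = j15:
pole (s+15): 15 + j15 → |·| = √(15²+15²) = √450 ≈ 21.213, ∠ = arctan(15/15) ≈ 45.00°
pole (s+200): 200 + j15 → |·| = √(200²+15²) = √40225 ≈ 200.56, ∠ = arctan(15/200) ≈ 4.29°
|L| = 1000 / 4254.5 ≈ 0.23505
Gain = 20 log₁₀(0.23505) ≈ -12.58 dB
∠L = 0.00° − 49.29° = -49.29°

-12.6 dB, -49.3°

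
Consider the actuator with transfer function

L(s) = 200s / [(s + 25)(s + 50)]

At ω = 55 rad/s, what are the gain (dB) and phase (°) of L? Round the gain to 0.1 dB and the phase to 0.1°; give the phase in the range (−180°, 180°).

7.8 dB, -23.3°

At s = jω = j55:
zero at origin: s = j55 → |·| = 55, ∠ = 90.00°
pole (s+25): 25 + j55 → |·| = √(25²+55²) = √3650 ≈ 60.415, ∠ = arctan(55/25) ≈ 65.56°
pole (s+50): 50 + j55 → |·| = √(50²+55²) = √5525 ≈ 74.33, ∠ = arctan(55/50) ≈ 47.73°
|L| = 200 · 55 / 4490.6 ≈ 2.4496
Gain = 20 log₁₀(2.4496) ≈ 7.78 dB
∠L = 90.00° − 113.29° = -23.29°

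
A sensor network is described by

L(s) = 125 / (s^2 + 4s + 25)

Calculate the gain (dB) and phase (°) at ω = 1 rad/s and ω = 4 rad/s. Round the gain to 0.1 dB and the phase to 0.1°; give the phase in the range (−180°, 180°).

ω = 1: 14.2 dB, -9.5°; ω = 4: 16.7 dB, -60.6°

At s = jω = j1:
quadratic: (j1)² + 4·j1 + 25 = 24 + j4 → |·| ≈ 24.331, ∠ ≈ 9.46°
|L| = 125 / 24.331 ≈ 5.1375
Gain = 20 log₁₀(5.1375) ≈ 14.22 dB
∠L = 0.00° − 9.46° = -9.46°

At s = jω = j4:
quadratic: (j4)² + 4·j4 + 25 = 9 + j16 → |·| ≈ 18.358, ∠ ≈ 60.64°
|L| = 125 / 18.358 ≈ 6.809
Gain = 20 log₁₀(6.809) ≈ 16.66 dB
∠L = 0.00° − 60.64° = -60.64°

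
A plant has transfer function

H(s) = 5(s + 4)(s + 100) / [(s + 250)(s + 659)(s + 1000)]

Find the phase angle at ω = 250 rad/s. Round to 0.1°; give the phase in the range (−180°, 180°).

77.5°

At s = jω = j250:
zero (s+4): 4 + j250 → |·| = √(4²+250²) = √62516 ≈ 250.03, ∠ = arctan(250/4) ≈ 89.08°
zero (s+100): 100 + j250 → |·| = √(100²+250²) = √72500 ≈ 269.26, ∠ = arctan(250/100) ≈ 68.20°
pole (s+250): 250 + j250 → |·| = √(250²+250²) = √125000 ≈ 353.55, ∠ = arctan(250/250) ≈ 45.00°
pole (s+659): 659 + j250 → |·| = √(659²+250²) = √496781 ≈ 704.83, ∠ = arctan(250/659) ≈ 20.77°
pole (s+1000): 1000 + j250 → |·| = √(1000²+250²) = √1062500 ≈ 1030.8, ∠ = arctan(250/1000) ≈ 14.04°
∠H = 157.28° − 79.81° = 77.47°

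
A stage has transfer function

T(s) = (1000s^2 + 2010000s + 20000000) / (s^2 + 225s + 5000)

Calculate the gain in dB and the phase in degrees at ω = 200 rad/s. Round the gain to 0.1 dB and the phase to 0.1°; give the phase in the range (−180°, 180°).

77.0 dB, -35.0°

Substitute s = j200:
Numerator: 1000(j200)^2 + 2010000(j200) + 20000000 = -20000000 + j402000000
Denominator: (j200)^2 + 225(j200) + 5000 = -35000 + j45000
|N| = √(20000000² + 402000000²) ≈ 4.025e+08, ∠N ≈ 92.85°
|D| = √(35000² + 45000²) ≈ 57009, ∠D ≈ 127.87°
|T| = 4.025e+08 / 57009 ≈ 7060.3
Gain = 20 log₁₀(7060.3) ≈ 76.98 dB
∠T = 92.85° − 127.87° = -35.02°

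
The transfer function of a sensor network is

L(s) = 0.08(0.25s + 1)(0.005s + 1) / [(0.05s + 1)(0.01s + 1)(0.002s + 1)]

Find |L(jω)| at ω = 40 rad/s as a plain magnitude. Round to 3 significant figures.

0.339

At ω = 40 rad/s:
zero (1 + j40·0.25) = 1 + j10 → |·| ≈ 10.05, ∠ ≈ 84.29°
zero (1 + j40·0.005) = 1 + j0.2 → |·| ≈ 1.0198, ∠ ≈ 11.31°
pole (1 + j40·0.05) = 1 + j2 → |·| ≈ 2.2361, ∠ ≈ 63.43°
pole (1 + j40·0.01) = 1 + j0.4 → |·| ≈ 1.077, ∠ ≈ 21.80°
pole (1 + j40·0.002) = 1 + j0.08 → |·| ≈ 1.0032, ∠ ≈ 4.57°
|L| = 0.08 · 10.05 · 1.0198 / (2.2361 · 1.077 · 1.0032) ≈ 0.33937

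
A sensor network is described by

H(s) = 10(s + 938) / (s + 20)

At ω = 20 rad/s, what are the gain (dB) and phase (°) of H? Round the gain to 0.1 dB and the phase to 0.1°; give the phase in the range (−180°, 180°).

At s = jω = j20:
zero (s+938): 938 + j20 → |·| = √(938²+20²) = √880244 ≈ 938.21, ∠ = arctan(20/938) ≈ 1.22°
pole (s+20): 20 + j20 → |·| = √(20²+20²) = √800 ≈ 28.284, ∠ = arctan(20/20) ≈ 45.00°
|H| = 10 · 938.21 / 28.284 ≈ 331.71
Gain = 20 log₁₀(331.71) ≈ 50.42 dB
∠H = 1.22° − 45.00° = -43.78°

50.4 dB, -43.8°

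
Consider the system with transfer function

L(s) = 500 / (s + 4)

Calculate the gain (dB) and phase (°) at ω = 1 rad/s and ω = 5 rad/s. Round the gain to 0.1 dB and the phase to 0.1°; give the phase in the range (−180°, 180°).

Substitute s = j1:
Numerator: 500 = 500 + j0
Denominator: (j1) + 4 = 4 + j1
|N| = √(500² + 0²) ≈ 500, ∠N ≈ 0.00°
|D| = √(4² + 1²) ≈ 4.1231, ∠D ≈ 14.04°
|L| = 500 / 4.1231 ≈ 121.27
Gain = 20 log₁₀(121.27) ≈ 41.68 dB
∠L = 0.00° − 14.04° = -14.04°

Substitute s = j5:
Numerator: 500 = 500 + j0
Denominator: (j5) + 4 = 4 + j5
|N| = √(500² + 0²) ≈ 500, ∠N ≈ 0.00°
|D| = √(4² + 5²) ≈ 6.4031, ∠D ≈ 51.34°
|L| = 500 / 6.4031 ≈ 78.087
Gain = 20 log₁₀(78.087) ≈ 37.85 dB
∠L = 0.00° − 51.34° = -51.34°

ω = 1: 41.7 dB, -14.0°; ω = 5: 37.9 dB, -51.3°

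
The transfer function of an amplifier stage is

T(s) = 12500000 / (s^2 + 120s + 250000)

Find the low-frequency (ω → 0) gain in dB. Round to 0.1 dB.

T(0) = 12500000 / 250000 = 50
20 log₁₀(50) ≈ 33.98 dB

34.0 dB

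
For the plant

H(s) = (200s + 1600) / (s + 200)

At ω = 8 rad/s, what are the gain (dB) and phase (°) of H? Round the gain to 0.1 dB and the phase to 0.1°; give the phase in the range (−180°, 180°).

Substitute s = j8:
Numerator: 200(j8) + 1600 = 1600 + j1600
Denominator: (j8) + 200 = 200 + j8
|N| = √(1600² + 1600²) ≈ 2262.7, ∠N ≈ 45.00°
|D| = √(200² + 8²) ≈ 200.16, ∠D ≈ 2.29°
|H| = 2262.7 / 200.16 ≈ 11.304
Gain = 20 log₁₀(11.304) ≈ 21.06 dB
∠H = 45.00° − 2.29° = 42.71°

21.1 dB, 42.7°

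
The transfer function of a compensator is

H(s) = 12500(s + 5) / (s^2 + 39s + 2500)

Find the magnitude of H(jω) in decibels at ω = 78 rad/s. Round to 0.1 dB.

46.4 dB

At s = jω = j78:
zero (s+5): 5 + j78 → |·| = √(5²+78²) = √6109 ≈ 78.16, ∠ = arctan(78/5) ≈ 86.33°
quadratic: (j78)² + 39·j78 + 2500 = -3584 + j3042 → |·| ≈ 4700.9, ∠ ≈ 139.68°
|H| = 12500 · 78.16 / 4700.9 ≈ 207.83
Gain = 20 log₁₀(207.83) ≈ 46.35 dB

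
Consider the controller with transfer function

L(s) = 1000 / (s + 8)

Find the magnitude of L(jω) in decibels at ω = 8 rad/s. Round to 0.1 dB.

Substitute s = j8:
Numerator: 1000 = 1000 + j0
Denominator: (j8) + 8 = 8 + j8
|N| = √(1000² + 0²) ≈ 1000, ∠N ≈ 0.00°
|D| = √(8² + 8²) ≈ 11.314, ∠D ≈ 45.00°
|L| = 1000 / 11.314 ≈ 88.386
Gain = 20 log₁₀(88.386) ≈ 38.93 dB

38.9 dB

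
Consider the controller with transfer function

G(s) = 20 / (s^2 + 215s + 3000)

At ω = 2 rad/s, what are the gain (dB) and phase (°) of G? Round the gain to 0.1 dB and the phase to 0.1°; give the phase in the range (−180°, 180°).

-43.6 dB, -8.2°

Substitute s = j2:
Numerator: 20 = 20 + j0
Denominator: (j2)^2 + 215(j2) + 3000 = 2996 + j430
|N| = √(20² + 0²) ≈ 20, ∠N ≈ 0.00°
|D| = √(2996² + 430²) ≈ 3026.7, ∠D ≈ 8.17°
|G| = 20 / 3026.7 ≈ 0.0066079
Gain = 20 log₁₀(0.0066079) ≈ -43.60 dB
∠G = 0.00° − 8.17° = -8.17°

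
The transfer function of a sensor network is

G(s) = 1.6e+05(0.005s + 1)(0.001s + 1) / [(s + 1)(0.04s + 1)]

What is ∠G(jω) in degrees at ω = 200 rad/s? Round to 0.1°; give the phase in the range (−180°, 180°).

At ω = 200 rad/s:
zero (1 + j200·0.005) = 1 + j1 → |·| ≈ 1.4142, ∠ ≈ 45.00°
zero (1 + j200·0.001) = 1 + j0.2 → |·| ≈ 1.0198, ∠ ≈ 11.31°
pole (1 + j200·1) = 1 + j200 → |·| ≈ 200, ∠ ≈ 89.71°
pole (1 + j200·0.04) = 1 + j8 → |·| ≈ 8.0623, ∠ ≈ 82.87°
∠G = (45.00° + 11.31°) − (89.71° + 82.87°) = -116.27°

-116.3°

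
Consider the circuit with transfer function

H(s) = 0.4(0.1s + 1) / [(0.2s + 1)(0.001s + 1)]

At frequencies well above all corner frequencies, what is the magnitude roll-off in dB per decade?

Each pole contributes −20 dB/decade at high frequency; each zero contributes +20 dB/decade.
Net: 1 zero(s) − 2 pole(s) → -20 dB/decade.

-20 dB/decade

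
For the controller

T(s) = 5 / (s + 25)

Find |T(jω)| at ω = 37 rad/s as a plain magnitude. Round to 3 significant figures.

0.112

Substitute s = j37:
Numerator: 5 = 5 + j0
Denominator: (j37) + 25 = 25 + j37
|N| = √(5² + 0²) ≈ 5, ∠N ≈ 0.00°
|D| = √(25² + 37²) ≈ 44.654, ∠D ≈ 55.95°
|T| = 5 / 44.654 ≈ 0.11197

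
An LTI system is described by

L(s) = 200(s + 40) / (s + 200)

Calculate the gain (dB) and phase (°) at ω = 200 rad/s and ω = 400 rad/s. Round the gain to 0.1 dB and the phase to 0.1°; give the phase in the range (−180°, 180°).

At s = jω = j200:
zero (s+40): 40 + j200 → |·| = √(40²+200²) = √41600 ≈ 203.96, ∠ = arctan(200/40) ≈ 78.69°
pole (s+200): 200 + j200 → |·| = √(200²+200²) = √80000 ≈ 282.84, ∠ = arctan(200/200) ≈ 45.00°
|L| = 200 · 203.96 / 282.84 ≈ 144.22
Gain = 20 log₁₀(144.22) ≈ 43.18 dB
∠L = 78.69° − 45.00° = 33.69°

At s = jω = j400:
zero (s+40): 40 + j400 → |·| = √(40²+400²) = √161600 ≈ 402, ∠ = arctan(400/40) ≈ 84.29°
pole (s+200): 200 + j400 → |·| = √(200²+400²) = √200000 ≈ 447.21, ∠ = arctan(400/200) ≈ 63.43°
|L| = 200 · 402 / 447.21 ≈ 179.78
Gain = 20 log₁₀(179.78) ≈ 45.09 dB
∠L = 84.29° − 63.43° = 20.86°

ω = 200: 43.2 dB, 33.7°; ω = 400: 45.1 dB, 20.9°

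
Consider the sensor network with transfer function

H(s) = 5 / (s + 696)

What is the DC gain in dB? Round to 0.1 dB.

-42.9 dB

H(0) = 5 / (696) ≈ 0.0071839
20 log₁₀(0.0071839) ≈ -42.87 dB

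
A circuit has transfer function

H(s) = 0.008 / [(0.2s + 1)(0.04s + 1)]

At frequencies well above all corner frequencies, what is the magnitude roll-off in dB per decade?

-40 dB/decade

Each pole contributes −20 dB/decade at high frequency; each zero contributes +20 dB/decade.
Net: 0 zero(s) − 2 pole(s) → -40 dB/decade.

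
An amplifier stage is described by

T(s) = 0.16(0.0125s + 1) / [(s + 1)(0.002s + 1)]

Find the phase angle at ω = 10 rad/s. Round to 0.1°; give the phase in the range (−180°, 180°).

At ω = 10 rad/s:
zero (1 + j10·0.0125) = 1 + j0.125 → |·| ≈ 1.0078, ∠ ≈ 7.13°
pole (1 + j10·1) = 1 + j10 → |·| ≈ 10.05, ∠ ≈ 84.29°
pole (1 + j10·0.002) = 1 + j0.02 → |·| ≈ 1.0002, ∠ ≈ 1.15°
∠T = (7.13°) − (84.29° + 1.15°) = -78.31°

-78.3°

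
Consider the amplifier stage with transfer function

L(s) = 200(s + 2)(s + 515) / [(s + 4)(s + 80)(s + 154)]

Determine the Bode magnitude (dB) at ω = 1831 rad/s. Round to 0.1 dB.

-18.9 dB

At s = jω = j1831:
zero (s+2): 2 + j1831 → |·| = √(2²+1831²) = √3352565 ≈ 1831, ∠ = arctan(1831/2) ≈ 89.94°
zero (s+515): 515 + j1831 → |·| = √(515²+1831²) = √3617786 ≈ 1902, ∠ = arctan(1831/515) ≈ 74.29°
pole (s+4): 4 + j1831 → |·| = √(4²+1831²) = √3352577 ≈ 1831, ∠ = arctan(1831/4) ≈ 89.87°
pole (s+80): 80 + j1831 → |·| = √(80²+1831²) = √3358961 ≈ 1832.7, ∠ = arctan(1831/80) ≈ 87.50°
pole (s+154): 154 + j1831 → |·| = √(154²+1831²) = √3376277 ≈ 1837.5, ∠ = arctan(1831/154) ≈ 85.19°
|L| = 200 · 3.4826e+06 / 6.1661e+09 ≈ 0.11296
Gain = 20 log₁₀(0.11296) ≈ -18.94 dB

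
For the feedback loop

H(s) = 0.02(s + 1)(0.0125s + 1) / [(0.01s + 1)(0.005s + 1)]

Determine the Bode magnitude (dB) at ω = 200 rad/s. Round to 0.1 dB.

10.6 dB

At ω = 200 rad/s:
zero (1 + j200·1) = 1 + j200 → |·| ≈ 200, ∠ ≈ 89.71°
zero (1 + j200·0.0125) = 1 + j2.5 → |·| ≈ 2.6926, ∠ ≈ 68.20°
pole (1 + j200·0.01) = 1 + j2 → |·| ≈ 2.2361, ∠ ≈ 63.43°
pole (1 + j200·0.005) = 1 + j1 → |·| ≈ 1.4142, ∠ ≈ 45.00°
|H| = 0.02 · 200 · 2.6926 / (2.2361 · 1.4142) ≈ 3.4059
Gain = 20 log₁₀(3.4059) ≈ 10.64 dB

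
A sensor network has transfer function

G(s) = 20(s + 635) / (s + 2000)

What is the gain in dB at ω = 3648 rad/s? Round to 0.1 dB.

25.0 dB

At s = jω = j3648:
zero (s+635): 635 + j3648 → |·| = √(635²+3648²) = √13711129 ≈ 3702.9, ∠ = arctan(3648/635) ≈ 80.13°
pole (s+2000): 2000 + j3648 → |·| = √(2000²+3648²) = √17307904 ≈ 4160.3, ∠ = arctan(3648/2000) ≈ 61.27°
|G| = 20 · 3702.9 / 4160.3 ≈ 17.801
Gain = 20 log₁₀(17.801) ≈ 25.01 dB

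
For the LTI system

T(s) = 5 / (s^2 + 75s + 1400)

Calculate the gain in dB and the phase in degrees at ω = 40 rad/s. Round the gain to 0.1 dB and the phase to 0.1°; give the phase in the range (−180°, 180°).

-55.6 dB, -93.8°

Substitute s = j40:
Numerator: 5 = 5 + j0
Denominator: (j40)^2 + 75(j40) + 1400 = -200 + j3000
|N| = √(5² + 0²) ≈ 5, ∠N ≈ 0.00°
|D| = √(200² + 3000²) ≈ 3006.7, ∠D ≈ 93.81°
|T| = 5 / 3006.7 ≈ 0.001663
Gain = 20 log₁₀(0.001663) ≈ -55.58 dB
∠T = 0.00° − 93.81° = -93.81°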